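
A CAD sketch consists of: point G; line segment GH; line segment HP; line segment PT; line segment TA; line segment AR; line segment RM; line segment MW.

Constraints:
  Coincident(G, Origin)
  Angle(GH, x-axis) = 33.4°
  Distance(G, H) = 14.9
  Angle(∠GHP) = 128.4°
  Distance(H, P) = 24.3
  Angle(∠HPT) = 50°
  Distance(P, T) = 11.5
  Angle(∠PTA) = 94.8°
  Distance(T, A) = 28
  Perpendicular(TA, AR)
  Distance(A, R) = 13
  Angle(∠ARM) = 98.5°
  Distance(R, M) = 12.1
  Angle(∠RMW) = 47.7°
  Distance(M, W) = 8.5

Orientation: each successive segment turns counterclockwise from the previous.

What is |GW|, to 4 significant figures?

25.17

∠ARM = 98.5° gives RM at 111.7° from the x-axis; with |RM| = 12.1, M = (25.98, 19.40). ∠RMW = 47.7° gives MW at -116.0° from the x-axis; with |MW| = 8.5, W = (22.26, 11.76). Then |GW| = |W − G| = 25.17.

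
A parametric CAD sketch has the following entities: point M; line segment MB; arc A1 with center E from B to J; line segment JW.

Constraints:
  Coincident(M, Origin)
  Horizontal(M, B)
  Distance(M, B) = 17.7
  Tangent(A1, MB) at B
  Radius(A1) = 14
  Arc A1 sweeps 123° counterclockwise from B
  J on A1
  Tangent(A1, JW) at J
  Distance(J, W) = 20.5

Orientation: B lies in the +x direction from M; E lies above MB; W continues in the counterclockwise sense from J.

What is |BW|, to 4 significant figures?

38.82

On A1, B sits at bearing -90° from E; a 123° counterclockwise sweep puts J at bearing 33°, so J = E + 14.0·(cos 33°, sin 33°) = (29.44, 21.62). Since A1 is tangent to JW there, EJ ⟂ JW, so JW runs along (−sin 33°, cos 33°); with |JW| = 20.5, W = (18.28, 38.82). Then |BW| = |W − B| = 38.82.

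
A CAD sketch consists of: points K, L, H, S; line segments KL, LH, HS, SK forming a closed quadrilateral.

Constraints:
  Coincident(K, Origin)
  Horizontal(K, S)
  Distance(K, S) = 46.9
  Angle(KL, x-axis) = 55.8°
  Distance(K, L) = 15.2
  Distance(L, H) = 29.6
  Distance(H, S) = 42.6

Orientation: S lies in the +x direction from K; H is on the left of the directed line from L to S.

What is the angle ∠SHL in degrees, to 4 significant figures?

65.10°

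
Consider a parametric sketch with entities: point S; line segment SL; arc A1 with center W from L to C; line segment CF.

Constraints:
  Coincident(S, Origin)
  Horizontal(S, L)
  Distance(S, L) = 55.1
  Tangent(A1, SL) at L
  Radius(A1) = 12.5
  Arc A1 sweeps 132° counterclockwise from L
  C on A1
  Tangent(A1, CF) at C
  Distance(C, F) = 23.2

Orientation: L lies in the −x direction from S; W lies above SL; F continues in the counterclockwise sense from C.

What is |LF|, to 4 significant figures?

38.61

On A1, L sits at bearing -90° from W; a 132° counterclockwise sweep puts C at bearing 42°, so C = W + 12.5·(cos 42°, sin 42°) = (-45.81, 20.86). Since A1 is tangent to CF there, WC ⟂ CF, so CF runs along (−sin 42°, cos 42°); with |CF| = 23.2, F = (-61.33, 38.11). Then |LF| = |F − L| = 38.61.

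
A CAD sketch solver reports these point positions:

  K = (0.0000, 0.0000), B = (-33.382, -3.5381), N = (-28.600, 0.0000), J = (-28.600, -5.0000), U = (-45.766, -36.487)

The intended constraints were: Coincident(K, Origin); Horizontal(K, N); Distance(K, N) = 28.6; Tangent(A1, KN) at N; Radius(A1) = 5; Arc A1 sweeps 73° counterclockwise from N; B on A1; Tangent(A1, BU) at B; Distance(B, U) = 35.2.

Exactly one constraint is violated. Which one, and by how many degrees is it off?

Tangent(A1, BU) at B — off by 3.60°.

K = (0.00, 0.00) ✓; K.y = 0.00, N.y = 0.00 ✓; |KN| = 28.60 ✓; ∠(JN, NK) = 90.00° ✓; |JN| = 5.000 ✓; bearing(J→B) − bearing(J→N) = 73.00° ✓; |JB| = 5.000 ✓; ∠(JB, BU) = 93.60° ✗; |BU| = 35.20 ✓.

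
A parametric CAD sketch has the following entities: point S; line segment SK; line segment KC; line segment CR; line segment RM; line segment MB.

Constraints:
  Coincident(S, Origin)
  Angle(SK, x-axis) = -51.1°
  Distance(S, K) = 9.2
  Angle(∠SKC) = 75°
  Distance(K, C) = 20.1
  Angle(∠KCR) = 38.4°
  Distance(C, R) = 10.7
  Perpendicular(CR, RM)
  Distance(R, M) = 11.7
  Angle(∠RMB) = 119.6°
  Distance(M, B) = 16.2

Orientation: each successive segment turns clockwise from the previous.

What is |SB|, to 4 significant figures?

27.65

S is at the origin; SK runs at -51.1° with length 9.2, so K = (5.777, -7.160). ∠SKC = 75.0° gives KC at -156.1° from the x-axis; with |KC| = 20.1, C = (-12.60, -15.30). ∠KCR = 38.4° gives CR at 62.30° from the x-axis; with |CR| = 10.7, R = (-7.625, -5.829). CR ⟂ RM, so RM runs at -27.70°; with |RM| = 11.7, M = (2.734, -11.27). ∠RMB = 119.6° gives MB at -88.10° from the x-axis; with |MB| = 16.2, B = (3.271, -27.46). Then |SB| = |B − S| = 27.65.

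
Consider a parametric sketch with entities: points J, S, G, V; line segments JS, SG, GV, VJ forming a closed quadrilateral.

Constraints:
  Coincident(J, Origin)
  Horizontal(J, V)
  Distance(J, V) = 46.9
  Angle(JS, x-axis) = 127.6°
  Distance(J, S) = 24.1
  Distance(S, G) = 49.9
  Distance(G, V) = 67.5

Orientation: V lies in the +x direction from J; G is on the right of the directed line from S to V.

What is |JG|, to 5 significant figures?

33.482

Checks: |SG| = 49.90 ✓; |GV| = 67.50 ✓.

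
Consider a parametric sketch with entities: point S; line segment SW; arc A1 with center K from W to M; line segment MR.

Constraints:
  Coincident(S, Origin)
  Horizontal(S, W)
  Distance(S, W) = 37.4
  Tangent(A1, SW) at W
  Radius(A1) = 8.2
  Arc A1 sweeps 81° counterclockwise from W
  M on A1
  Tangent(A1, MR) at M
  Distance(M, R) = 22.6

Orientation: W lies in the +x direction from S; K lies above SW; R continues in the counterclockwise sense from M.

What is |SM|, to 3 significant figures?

46.0

S is at the origin; SW is horizontal with |SW| = 37.4 and W on the +x side, so W = (37.4, 0.00). Tangency of A1 to SW means the radius KW is perpendicular to SW, so K = W + (0, 8.2) = (37.4, 8.20). On A1, W sits at bearing -90° from K; an 81° counterclockwise sweep puts M at bearing -9°, so M = K + 8.2·(cos -9°, sin -9°) = (45.5, 6.92). Then |SM| = |M − S| = 46.0.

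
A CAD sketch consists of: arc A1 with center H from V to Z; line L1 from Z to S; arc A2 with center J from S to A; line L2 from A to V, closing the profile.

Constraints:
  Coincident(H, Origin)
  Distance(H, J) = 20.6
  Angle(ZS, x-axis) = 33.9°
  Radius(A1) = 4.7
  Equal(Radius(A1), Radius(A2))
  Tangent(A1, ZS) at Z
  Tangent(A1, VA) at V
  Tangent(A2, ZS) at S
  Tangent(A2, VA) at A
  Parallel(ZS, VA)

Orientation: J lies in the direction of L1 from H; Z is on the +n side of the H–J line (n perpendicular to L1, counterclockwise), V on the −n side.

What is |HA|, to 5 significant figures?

21.129

The slot axis is L1's direction at 33.9°, so u = (cos 33.9°, sin 33.9°) = (0.83001, 0.55775) and n = (−sin 33.9°, cos 33.9°) = (-0.55775, 0.83001). H is at the origin and J lies 20.6 along u from H, so J = 20.6·u = (17.098, 11.490). Tangency of A1 to both parallel lines with radius 4.7 puts Z and V at H ± 4.7·n: Z = (-2.6214, 3.9011), V = (2.6214, -3.9011). Equal radii place S and A the same way about J: S = J + 4.7·n = (14.477, 15.391), A = J − 4.7·n = (19.720, 7.5885). Then |HA| = |A − H| = 21.129.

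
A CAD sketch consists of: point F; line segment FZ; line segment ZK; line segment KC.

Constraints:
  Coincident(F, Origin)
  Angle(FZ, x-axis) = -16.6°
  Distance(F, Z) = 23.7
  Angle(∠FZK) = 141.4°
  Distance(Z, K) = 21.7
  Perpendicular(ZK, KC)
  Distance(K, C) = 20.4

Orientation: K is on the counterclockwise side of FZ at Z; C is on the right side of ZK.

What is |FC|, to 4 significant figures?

53.44

∠FZK = 141.4°, so ZK runs at -16.6° + (180° − 141.4°) = 22.00° from the x-axis; with |ZK| = 21.7, K = Z + 21.7·(cos 22.00°, sin 22.00°) = (42.83, 1.358). The perpendicularity gives KC at right angles to ZK; with |KC| = 20.4 on the right of ZK, C = K + 20.4·(0.3746, -0.9272) = (50.47, -17.56). Then |FC| = |C − F| = 53.44.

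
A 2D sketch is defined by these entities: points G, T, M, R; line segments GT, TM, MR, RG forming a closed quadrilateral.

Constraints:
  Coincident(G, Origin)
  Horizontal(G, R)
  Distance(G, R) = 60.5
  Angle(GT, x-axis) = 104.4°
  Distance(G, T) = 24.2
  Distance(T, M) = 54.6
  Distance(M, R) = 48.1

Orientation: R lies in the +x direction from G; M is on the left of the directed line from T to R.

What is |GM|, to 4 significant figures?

63.12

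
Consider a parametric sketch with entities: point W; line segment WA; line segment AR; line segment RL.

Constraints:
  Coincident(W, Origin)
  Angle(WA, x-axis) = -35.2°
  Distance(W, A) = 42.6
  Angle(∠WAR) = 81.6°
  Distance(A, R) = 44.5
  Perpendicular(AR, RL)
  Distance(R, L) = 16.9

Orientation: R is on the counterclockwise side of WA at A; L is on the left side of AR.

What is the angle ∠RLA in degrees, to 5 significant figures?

69.204°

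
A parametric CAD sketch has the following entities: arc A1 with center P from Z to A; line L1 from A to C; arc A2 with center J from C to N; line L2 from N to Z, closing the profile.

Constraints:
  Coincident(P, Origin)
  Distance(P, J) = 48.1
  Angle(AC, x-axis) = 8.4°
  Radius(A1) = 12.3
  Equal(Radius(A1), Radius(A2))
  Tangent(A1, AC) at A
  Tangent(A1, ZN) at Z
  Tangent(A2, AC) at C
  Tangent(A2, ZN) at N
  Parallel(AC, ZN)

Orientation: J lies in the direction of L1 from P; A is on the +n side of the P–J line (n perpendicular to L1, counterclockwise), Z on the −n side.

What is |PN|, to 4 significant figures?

49.65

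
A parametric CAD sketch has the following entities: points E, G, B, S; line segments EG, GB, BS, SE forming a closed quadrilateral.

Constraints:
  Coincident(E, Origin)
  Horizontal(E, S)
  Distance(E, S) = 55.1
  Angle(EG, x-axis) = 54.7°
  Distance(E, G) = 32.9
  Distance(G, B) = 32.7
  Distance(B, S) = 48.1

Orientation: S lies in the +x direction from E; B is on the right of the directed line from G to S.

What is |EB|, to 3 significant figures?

8.00

Checks: |GB| = 32.70 ✓; |BS| = 48.10 ✓.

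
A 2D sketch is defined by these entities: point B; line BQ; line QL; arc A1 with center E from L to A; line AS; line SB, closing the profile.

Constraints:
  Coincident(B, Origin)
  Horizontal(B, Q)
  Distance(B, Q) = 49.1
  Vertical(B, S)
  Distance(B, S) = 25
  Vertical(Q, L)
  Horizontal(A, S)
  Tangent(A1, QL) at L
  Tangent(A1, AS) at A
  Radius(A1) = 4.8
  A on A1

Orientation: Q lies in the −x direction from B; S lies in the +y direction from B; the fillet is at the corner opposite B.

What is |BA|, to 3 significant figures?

50.9

B is at the origin; BQ is horizontal with |BQ| = 49.1 and Q on the −x side, so Q = (-49.1, 0.00). B and S share the same x with |BS| = 25.0 and S on the +y side, so S = (0.00, 25.0). The virtual corner opposite B is at (-49.1, 25.0). The tangent condition forces EL to be normal to QL and A1 meets AS tangentially, so EA is at right angles to AS, with radius 4.8, so the center E sits 4.8 in from both sides at E = (-44.3, 20.2). That places the tangent points at L = (-49.1, 20.2) on QL and A = (-44.3, 25.0) on AS. Then |BA| = |A − B| = 50.9.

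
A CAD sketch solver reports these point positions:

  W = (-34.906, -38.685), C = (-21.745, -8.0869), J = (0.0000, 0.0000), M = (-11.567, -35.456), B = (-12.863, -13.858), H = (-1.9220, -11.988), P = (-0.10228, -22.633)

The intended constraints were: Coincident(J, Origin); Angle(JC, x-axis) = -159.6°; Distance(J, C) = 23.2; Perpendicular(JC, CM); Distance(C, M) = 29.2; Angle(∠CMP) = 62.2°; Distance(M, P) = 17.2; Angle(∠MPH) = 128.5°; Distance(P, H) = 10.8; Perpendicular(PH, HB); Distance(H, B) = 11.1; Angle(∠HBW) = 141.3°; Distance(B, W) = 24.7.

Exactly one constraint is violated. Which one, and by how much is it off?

Distance(B, W) = 24.7 — off by 8.50.

J = (0.00, 0.00) ✓; JC at -159.6° ✓; |JC| = 23.20 ✓; ∠(JC, CM) = 90.00° ✓; |CM| = 29.20 ✓; ∠CMP = 62.20° ✓; |MP| = 17.20 ✓; ∠MPH = 128.5° ✓; |PH| = 10.80 ✓; ∠(PH, HB) = 90.00° ✓; |HB| = 11.10 ✓; ∠HBW = 141.3° ✓; |BW| = 33.20 ✗.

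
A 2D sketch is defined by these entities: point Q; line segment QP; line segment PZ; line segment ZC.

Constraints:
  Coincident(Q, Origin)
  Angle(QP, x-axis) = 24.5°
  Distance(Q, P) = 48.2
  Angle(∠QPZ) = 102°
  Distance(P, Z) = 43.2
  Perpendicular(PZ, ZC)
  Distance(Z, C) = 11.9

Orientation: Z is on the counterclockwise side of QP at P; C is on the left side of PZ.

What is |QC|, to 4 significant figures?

63.83

Q is at the origin; QP runs at 24.5° with length 48.2, so P = 48.2·(cos 24.5°, sin 24.5°) = (43.86, 19.99). ∠QPZ = 102.0°, so PZ runs at 24.5° + (180° − 102.0°) = 102.5° from the x-axis; with |PZ| = 43.2, Z = P + 43.2·(cos 102.5°, sin 102.5°) = (34.51, 62.16). PZ is perpendicular to ZC; with |ZC| = 11.9 on the left of PZ, C = Z + 11.9·(-0.9763, -0.2164) = (22.89, 59.59). Then |QC| = |C − Q| = 63.83.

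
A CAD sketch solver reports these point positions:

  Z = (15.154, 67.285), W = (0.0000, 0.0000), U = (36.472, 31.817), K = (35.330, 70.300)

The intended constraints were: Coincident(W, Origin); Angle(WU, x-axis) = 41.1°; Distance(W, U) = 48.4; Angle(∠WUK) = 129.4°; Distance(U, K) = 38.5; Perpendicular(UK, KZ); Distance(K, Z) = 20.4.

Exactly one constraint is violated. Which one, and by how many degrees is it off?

Perpendicular(UK, KZ) — off by 6.80°.

W = (0.00, 0.00) ✓; WU at 41.10° ✓; |WU| = 48.40 ✓; ∠WUK = 129.4° ✓; |UK| = 38.50 ✓; ∠(UK, KZ) = 96.80° ✗; |KZ| = 20.40 ✓.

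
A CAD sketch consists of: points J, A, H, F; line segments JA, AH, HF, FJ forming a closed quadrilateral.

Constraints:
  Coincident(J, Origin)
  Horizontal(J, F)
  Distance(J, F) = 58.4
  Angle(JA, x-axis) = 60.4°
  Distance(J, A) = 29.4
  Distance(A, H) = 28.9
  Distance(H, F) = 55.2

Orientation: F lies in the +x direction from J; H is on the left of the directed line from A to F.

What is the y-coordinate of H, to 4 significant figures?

48.52

Checks: J.y = 0.00, F.y = 0.00 ✓; |AH| = 28.90 ✓; |HF| = 55.20 ✓.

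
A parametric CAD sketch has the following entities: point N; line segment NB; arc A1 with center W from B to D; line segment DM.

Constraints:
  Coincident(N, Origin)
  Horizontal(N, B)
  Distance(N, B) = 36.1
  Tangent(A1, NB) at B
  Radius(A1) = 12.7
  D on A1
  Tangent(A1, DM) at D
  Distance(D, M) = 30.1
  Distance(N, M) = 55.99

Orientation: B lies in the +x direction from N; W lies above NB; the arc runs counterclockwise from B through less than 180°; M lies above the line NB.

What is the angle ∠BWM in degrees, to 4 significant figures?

174.6°

Checks: |NB| = 36.10 ✓; |WD| = 12.70 ✓; ∠(WD, DM) = 90.00° ✓; |DM| = 30.10 ✓; |NM| = 55.99 ✓.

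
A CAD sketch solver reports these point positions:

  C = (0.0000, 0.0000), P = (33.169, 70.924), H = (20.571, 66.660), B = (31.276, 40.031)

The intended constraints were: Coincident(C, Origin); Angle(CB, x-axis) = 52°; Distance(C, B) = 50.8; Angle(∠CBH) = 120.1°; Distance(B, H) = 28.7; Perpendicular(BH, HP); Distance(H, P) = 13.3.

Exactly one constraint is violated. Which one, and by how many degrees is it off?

Perpendicular(BH, HP) — off by 3.20°.

C = (0.00, 0.00) ✓; CB at 52.00° ✓; |CB| = 50.80 ✓; ∠CBH = 120.1° ✓; |BH| = 28.70 ✓; ∠(BH, HP) = 93.20° ✗; |HP| = 13.30 ✓.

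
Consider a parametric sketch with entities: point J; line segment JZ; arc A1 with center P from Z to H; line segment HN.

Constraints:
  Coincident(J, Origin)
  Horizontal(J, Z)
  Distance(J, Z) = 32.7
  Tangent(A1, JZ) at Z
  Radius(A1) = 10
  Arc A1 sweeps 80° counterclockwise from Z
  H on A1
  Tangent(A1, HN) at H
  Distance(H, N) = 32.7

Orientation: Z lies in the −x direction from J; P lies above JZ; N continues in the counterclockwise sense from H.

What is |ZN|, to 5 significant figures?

43.343

On A1, Z sits at bearing -90° from P; an 80° counterclockwise sweep puts H at bearing -10°, so H = P + 10.0·(cos -10°, sin -10°) = (-22.852, 8.2635). The tangent condition forces PH to be normal to HN, so HN runs along (−sin -10°, cos -10°); with |HN| = 32.7, N = (-17.174, 40.467). Then |ZN| = |N − Z| = 43.343.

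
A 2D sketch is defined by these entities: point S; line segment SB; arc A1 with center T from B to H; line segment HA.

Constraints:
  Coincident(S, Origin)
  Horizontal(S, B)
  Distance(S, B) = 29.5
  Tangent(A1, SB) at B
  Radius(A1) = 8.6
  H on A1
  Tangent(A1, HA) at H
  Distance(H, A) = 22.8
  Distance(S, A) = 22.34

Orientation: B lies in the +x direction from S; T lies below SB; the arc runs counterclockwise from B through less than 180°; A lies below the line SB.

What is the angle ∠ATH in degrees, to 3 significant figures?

69.3°

Checks: S.y = 0.00, B.y = 0.00 ✓; ∠(TB, BS) = 90.00° ✓; |TB| = 8.600 ✓; |TH| = 8.600 ✓; ∠(TH, HA) = 90.00° ✓; |HA| = 22.80 ✓; |SA| = 22.34 ✓.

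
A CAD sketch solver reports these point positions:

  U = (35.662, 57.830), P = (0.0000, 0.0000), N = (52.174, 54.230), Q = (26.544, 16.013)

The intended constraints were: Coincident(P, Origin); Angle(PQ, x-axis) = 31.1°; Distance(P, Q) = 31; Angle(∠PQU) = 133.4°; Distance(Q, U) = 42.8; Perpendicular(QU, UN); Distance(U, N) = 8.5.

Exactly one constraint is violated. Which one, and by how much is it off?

Distance(U, N) = 8.5 — off by 8.40.

P = (0.00, 0.00) ✓; PQ at 31.10° ✓; |PQ| = 31.00 ✓; ∠PQU = 133.4° ✓; |QU| = 42.80 ✓; ∠(QU, UN) = 90.00° ✓; |UN| = 16.90 ✗.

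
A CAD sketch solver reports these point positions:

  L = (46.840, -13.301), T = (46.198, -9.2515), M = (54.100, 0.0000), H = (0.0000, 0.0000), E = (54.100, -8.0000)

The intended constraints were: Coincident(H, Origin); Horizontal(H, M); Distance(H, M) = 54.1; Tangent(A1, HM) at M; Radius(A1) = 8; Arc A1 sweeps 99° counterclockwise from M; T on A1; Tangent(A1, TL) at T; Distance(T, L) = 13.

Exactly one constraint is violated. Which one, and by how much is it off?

Distance(T, L) = 13 — off by 8.90.

H = (0.00, 0.00) ✓; H.y = 0.00, M.y = 0.00 ✓; |HM| = 54.10 ✓; ∠(EM, MH) = 90.00° ✓; |EM| = 8.000 ✓; bearing(E→T) − bearing(E→M) = 99.00° ✓; |ET| = 8.000 ✓; ∠(ET, TL) = 89.99° ✓; |TL| = 4.100 ✗.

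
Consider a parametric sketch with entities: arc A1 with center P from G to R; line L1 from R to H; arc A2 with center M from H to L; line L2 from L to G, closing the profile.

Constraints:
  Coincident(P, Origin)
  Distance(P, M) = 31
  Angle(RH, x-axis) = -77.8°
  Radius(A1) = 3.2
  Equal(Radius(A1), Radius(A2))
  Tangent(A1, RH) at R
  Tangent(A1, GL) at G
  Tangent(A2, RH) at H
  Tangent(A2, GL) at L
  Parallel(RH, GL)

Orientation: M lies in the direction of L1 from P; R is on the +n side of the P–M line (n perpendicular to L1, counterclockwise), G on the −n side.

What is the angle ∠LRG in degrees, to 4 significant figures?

78.34°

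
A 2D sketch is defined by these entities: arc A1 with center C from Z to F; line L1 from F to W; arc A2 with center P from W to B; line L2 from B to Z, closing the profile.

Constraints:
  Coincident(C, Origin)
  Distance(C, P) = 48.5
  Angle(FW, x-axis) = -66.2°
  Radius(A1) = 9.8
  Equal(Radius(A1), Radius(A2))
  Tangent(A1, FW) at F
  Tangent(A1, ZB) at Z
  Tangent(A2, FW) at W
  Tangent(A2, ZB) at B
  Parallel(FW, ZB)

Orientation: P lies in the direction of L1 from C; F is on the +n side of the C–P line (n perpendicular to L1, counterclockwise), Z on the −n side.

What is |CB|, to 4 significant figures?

49.48

The slot axis is L1's direction at -66.2°, so u = (cos -66.2°, sin -66.2°) = (0.4035, -0.9150) and n = (−sin -66.2°, cos -66.2°) = (0.9150, 0.4035). C is at the origin and P lies 48.5 along u from C, so P = 48.5·u = (19.57, -44.38). Tangency of A1 to both parallel lines with radius 9.8 puts F and Z at C ± 9.8·n: F = (8.967, 3.955), Z = (-8.967, -3.955). Equal radii place W and B the same way about P: W = P + 9.8·n = (28.54, -40.42), B = P − 9.8·n = (10.61, -48.33). Then |CB| = |B − C| = 49.48.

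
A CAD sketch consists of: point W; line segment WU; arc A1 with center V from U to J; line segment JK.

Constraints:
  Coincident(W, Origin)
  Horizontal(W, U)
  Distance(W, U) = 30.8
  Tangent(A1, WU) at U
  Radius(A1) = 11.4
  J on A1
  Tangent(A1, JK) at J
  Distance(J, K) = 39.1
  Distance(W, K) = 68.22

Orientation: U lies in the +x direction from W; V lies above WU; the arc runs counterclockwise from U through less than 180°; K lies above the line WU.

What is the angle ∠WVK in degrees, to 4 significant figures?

135.8°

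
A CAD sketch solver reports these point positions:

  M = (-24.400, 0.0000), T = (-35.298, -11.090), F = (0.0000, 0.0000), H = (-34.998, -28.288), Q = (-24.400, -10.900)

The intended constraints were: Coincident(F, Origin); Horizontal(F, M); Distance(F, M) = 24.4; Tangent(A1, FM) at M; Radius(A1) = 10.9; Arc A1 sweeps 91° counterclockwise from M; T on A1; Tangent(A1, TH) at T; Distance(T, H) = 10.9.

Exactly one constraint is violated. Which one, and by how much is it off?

Distance(T, H) = 10.9 — off by 6.30.

F = (0.00, 0.00) ✓; F.y = 0.00, M.y = 0.00 ✓; |FM| = 24.40 ✓; ∠(QM, MF) = 90.00° ✓; |QM| = 10.90 ✓; bearing(Q→T) − bearing(Q→M) = 91.00° ✓; |QT| = 10.90 ✓; ∠(QT, TH) = 90.00° ✓; |TH| = 17.20 ✗.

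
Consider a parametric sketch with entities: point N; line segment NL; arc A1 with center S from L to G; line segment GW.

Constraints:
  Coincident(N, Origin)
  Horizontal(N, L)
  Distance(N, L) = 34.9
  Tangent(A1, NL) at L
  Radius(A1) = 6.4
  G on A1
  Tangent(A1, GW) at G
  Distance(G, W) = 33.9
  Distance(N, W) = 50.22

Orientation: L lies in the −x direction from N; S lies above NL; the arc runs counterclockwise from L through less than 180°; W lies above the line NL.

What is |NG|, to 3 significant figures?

29.3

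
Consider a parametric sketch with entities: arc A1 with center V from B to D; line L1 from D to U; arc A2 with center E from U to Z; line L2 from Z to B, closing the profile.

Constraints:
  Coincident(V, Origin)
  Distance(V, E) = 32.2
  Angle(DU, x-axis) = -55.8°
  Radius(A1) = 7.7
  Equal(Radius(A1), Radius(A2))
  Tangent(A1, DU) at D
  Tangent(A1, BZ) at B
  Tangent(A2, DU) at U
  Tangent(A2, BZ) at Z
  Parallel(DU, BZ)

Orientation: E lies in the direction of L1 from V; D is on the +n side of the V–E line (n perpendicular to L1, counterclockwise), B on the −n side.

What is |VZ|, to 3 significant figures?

33.1

The slot axis is L1's direction at -55.8°, so u = (cos -55.8°, sin -55.8°) = (0.562, -0.827) and n = (−sin -55.8°, cos -55.8°) = (0.827, 0.562). V is at the origin and E lies 32.2 along u from V, so E = 32.2·u = (18.1, -26.6). Tangency of A1 to both parallel lines with radius 7.7 puts D and B at V ± 7.7·n: D = (6.37, 4.33), B = (-6.37, -4.33). Equal radii place U and Z the same way about E: U = E + 7.7·n = (24.5, -22.3), Z = E − 7.7·n = (11.7, -31.0). Then |VZ| = |Z − V| = 33.1.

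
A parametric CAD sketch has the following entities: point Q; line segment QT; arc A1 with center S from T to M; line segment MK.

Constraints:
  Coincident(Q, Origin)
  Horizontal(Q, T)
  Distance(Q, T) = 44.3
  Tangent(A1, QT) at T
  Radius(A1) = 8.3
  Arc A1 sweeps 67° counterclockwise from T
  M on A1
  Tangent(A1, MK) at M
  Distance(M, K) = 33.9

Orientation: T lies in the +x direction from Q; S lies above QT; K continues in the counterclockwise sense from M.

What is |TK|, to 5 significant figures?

41.847

Q is at the origin; QT is horizontal with |QT| = 44.3 and T on the +x side, so T = (44.300, 0.0000). The tangent condition forces ST to be normal to QT, so S = T + (0, 8.3) = (44.300, 8.3000). On A1, T sits at bearing -90° from S; a 67° counterclockwise sweep puts M at bearing -23°, so M = S + 8.3·(cos -23°, sin -23°) = (51.940, 5.0569). Tangency of A1 to MK means the radius SM is perpendicular to MK, so MK runs along (−sin -23°, cos -23°); with |MK| = 33.9, K = (65.186, 36.262). Then |TK| = |K − T| = 41.847.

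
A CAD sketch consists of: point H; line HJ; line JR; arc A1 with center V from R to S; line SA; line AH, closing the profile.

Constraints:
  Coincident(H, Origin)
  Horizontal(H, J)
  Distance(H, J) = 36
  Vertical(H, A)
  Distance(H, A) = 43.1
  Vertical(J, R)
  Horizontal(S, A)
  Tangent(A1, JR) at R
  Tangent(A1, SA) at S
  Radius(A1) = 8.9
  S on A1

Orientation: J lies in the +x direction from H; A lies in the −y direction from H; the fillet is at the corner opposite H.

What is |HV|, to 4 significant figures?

43.64

H is at the origin; H and J share the same y with |HJ| = 36.0 and J on the +x side, so J = (36.00, 0.000). HA is vertical with |HA| = 43.1 and A on the −y side, so A = (0.000, -43.10). The virtual corner opposite H is at (36.00, -43.10). The tangent condition forces VR to be normal to JR and tangency of A1 to SA means the radius VS is perpendicular to SA, with radius 8.9, so the center V sits 8.9 in from both sides at V = (27.10, -34.20). Then |HV| = |V − H| = 43.64.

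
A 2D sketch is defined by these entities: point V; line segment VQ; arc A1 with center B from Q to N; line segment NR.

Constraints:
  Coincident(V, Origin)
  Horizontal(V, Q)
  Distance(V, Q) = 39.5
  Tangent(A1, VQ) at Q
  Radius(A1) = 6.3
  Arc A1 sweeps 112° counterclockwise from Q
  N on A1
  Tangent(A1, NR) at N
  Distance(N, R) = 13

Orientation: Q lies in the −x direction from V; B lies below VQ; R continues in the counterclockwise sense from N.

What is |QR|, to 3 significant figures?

20.7

V is at the origin; V and Q share the same y with |VQ| = 39.5 and Q on the −x side, so Q = (-39.5, 0.00). The tangent condition forces BQ to be normal to VQ, so B = Q + (0, -6.3) = (-39.5, -6.30). On A1, Q sits at bearing 90° from B; a 112° counterclockwise sweep puts N at bearing 202°, so N = B + 6.3·(cos 202°, sin 202°) = (-45.3, -8.66). The tangent condition forces BN to be normal to NR, so NR runs along (−sin 202°, cos 202°); with |NR| = 13.0, R = (-40.5, -20.7). Then |QR| = |R − Q| = 20.7.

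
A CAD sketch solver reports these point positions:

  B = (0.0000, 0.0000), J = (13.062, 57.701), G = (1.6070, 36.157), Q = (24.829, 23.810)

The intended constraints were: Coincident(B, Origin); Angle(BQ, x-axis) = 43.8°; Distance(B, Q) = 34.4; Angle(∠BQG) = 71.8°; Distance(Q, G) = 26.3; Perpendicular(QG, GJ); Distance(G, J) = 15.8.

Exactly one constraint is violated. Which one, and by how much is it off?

Distance(G, J) = 15.8 — off by 8.60.

B = (0.00, 0.00) ✓; BQ at 43.80° ✓; |BQ| = 34.40 ✓; ∠BQG = 71.80° ✓; |QG| = 26.30 ✓; ∠(QG, GJ) = 90.00° ✓; |GJ| = 24.40 ✗.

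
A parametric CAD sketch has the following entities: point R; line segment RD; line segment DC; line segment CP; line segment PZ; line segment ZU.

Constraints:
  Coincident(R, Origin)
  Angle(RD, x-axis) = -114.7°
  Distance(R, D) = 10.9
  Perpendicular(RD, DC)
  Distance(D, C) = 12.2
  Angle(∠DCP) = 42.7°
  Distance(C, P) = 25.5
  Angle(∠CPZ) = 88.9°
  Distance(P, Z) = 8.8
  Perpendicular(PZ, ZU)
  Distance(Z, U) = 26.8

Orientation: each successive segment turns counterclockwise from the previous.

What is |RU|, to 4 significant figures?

19.54

∠CPZ = 88.9° gives PZ at -156.3° from the x-axis; with |PZ| = 8.8, Z = (-11.33, 5.004). The perpendicularity gives ZU at right angles to PZ, so ZU runs at -66.30°; with |ZU| = 26.8, U = (-0.5561, -19.54). Then |RU| = |U − R| = 19.54.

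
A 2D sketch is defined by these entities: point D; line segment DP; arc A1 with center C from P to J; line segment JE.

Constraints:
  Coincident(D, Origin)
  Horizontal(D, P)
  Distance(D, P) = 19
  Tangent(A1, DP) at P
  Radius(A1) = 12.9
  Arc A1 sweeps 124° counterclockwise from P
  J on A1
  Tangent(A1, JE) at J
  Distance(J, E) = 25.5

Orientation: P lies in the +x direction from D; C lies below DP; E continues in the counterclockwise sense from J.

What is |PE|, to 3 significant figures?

41.4

D is at the origin; D and P share the same y with |DP| = 19.0 and P on the +x side, so P = (19.0, 0.00). Since A1 is tangent to DP there, CP ⟂ DP, so C = P + (0, -12.9) = (19.0, -12.9). On A1, P sits at bearing 90° from C; a 124° counterclockwise sweep puts J at bearing 214°, so J = C + 12.9·(cos 214°, sin 214°) = (8.31, -20.1). A1 meets JE tangentially, so CJ is at right angles to JE, so JE runs along (−sin 214°, cos 214°); with |JE| = 25.5, E = (22.6, -41.3). Then |PE| = |E − P| = 41.4.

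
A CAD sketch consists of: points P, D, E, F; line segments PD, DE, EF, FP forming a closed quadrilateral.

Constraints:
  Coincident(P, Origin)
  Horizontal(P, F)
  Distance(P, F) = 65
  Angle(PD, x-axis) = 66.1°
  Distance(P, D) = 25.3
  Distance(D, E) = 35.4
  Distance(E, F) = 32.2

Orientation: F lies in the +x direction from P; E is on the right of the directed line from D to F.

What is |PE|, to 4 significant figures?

33.28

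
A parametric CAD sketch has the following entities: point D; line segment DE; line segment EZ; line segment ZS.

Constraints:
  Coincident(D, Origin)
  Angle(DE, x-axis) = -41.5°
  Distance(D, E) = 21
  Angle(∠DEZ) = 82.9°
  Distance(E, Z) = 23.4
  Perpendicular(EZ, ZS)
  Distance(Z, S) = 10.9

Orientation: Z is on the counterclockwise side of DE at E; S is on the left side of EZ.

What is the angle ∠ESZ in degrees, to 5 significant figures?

65.023°

∠DEZ = 82.9°, so EZ runs at -41.5° + (180° − 82.9°) = 55.600° from the x-axis; with |EZ| = 23.4, Z = E + 23.4·(cos 55.600°, sin 55.600°) = (28.948, 5.3926). EZ ⟂ ZS; with |ZS| = 10.9 on the left of EZ, S = Z + 10.9·(-0.82511, 0.56497) = (19.955, 11.551). Then cos ∠ESZ = SE·SZ / (|SE||SZ|), giving 65.023°.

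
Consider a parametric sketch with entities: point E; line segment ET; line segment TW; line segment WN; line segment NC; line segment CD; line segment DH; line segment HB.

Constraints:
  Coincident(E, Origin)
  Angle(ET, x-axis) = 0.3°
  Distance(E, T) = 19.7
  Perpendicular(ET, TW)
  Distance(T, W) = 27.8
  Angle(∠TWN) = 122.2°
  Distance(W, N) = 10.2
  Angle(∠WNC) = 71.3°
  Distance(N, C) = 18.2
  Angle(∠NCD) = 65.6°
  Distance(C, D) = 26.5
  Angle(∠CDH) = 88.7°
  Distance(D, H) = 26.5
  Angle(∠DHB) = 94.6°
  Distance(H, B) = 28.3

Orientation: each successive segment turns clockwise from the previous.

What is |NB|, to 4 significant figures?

15.19

E is at the origin; ET runs at 0.3° with length 19.7, so T = (19.70, 0.1031). The perpendicularity gives TW at right angles to ET, so TW runs at -89.70°; with |TW| = 27.8, W = (19.85, -27.70). ∠TWN = 122.2° gives WN at -147.5° from the x-axis; with |WN| = 10.2, N = (11.24, -33.18). ∠WNC = 71.3° gives NC at 103.8° from the x-axis; with |NC| = 18.2, C = (6.901, -15.50). ∠NCD = 65.6° gives CD at -10.60° from the x-axis; with |CD| = 26.5, D = (32.95, -20.38). ∠CDH = 88.7° gives DH at -101.9° from the x-axis; with |DH| = 26.5, H = (27.48, -46.31). ∠DHB = 94.6° gives HB at 172.7° from the x-axis; with |HB| = 28.3, B = (-0.5858, -42.71). Then |NB| = |B − N| = 15.19.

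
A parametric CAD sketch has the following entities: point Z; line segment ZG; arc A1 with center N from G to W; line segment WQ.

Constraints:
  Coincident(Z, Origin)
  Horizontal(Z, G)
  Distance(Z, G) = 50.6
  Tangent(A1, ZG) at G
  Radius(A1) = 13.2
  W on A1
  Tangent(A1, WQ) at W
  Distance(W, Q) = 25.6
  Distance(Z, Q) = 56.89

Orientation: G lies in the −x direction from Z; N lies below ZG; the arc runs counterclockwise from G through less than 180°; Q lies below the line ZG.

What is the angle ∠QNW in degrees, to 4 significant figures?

62.72°

Z is at the origin; ZG is horizontal with |ZG| = 50.6 and G on the −x side, so G = (-50.60, 0.000). The tangent condition forces NG to be normal to ZG, so N = G + (0, -13.2) = (-50.60, -13.20). Since NW ⟂ WQ (tangency), |NQ| = √(13.2² + 25.6²) = 28.80 regardless of where W sits on A1. So Q lies on both circle(Z, 56.89) and circle(N, 28.80); the below-ZG intersection is Q = (-40.34, -40.11). W is the foot of the tangent from Q: W = (-59.41, -23.03).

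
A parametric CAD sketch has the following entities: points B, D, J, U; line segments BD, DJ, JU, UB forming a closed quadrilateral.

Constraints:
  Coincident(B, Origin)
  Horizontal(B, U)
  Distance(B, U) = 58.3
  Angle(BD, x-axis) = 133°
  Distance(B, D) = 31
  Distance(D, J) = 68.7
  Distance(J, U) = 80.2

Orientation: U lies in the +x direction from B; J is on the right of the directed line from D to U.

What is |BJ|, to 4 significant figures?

45.55

B is at the origin; BU is horizontal with |BU| = 58.3 and U in +x, so U = (58.3, 0). BD runs at 133.0° with |BD| = 31.0, so D = (-21.14, 22.67). J is determined by |DJ| = 68.7 and |JU| = 80.2 together: it lies at the intersection of circle(D, 68.7) and circle(U, 80.2). With |DU| = 82.61, the foot of the radical line on DU is 30.94 from D and the perpendicular offset is √(68.7² − 30.94²) = 61.34. Taking the right-of-DU solution: J = (-8.220, -44.80).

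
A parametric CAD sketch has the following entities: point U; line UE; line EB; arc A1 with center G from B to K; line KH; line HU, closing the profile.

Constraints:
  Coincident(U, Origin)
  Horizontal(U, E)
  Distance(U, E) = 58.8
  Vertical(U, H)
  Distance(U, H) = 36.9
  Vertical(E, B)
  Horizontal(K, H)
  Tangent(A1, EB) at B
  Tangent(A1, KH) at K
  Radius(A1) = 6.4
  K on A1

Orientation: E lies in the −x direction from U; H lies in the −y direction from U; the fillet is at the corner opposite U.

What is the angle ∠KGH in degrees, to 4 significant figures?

83.04°

U is at the origin; UE is horizontal with |UE| = 58.8 and E on the −x side, so E = (-58.80, 0.000). UH is vertical with |UH| = 36.9 and H on the −y side, so H = (0.000, -36.90). The virtual corner opposite U is at (-58.80, -36.90). Tangency of A1 to EB means the radius GB is perpendicular to EB and A1 meets KH tangentially, so GK is at right angles to KH, with radius 6.4, so the center G sits 6.4 in from both sides at G = (-52.40, -30.50). That places the tangent points at B = (-58.80, -30.50) on EB and K = (-52.40, -36.90) on KH. Then cos ∠KGH = GK·GH / (|GK||GH|), giving 83.04°.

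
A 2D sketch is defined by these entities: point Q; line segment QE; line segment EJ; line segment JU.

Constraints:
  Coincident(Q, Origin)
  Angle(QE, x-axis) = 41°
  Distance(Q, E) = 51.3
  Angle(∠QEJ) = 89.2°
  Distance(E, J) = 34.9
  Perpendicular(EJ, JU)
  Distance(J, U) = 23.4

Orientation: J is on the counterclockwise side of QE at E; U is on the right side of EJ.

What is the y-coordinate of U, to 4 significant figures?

75.27

Q is at the origin; QE runs at 41.0° with length 51.3, so E = 51.3·(cos 41.0°, sin 41.0°) = (38.72, 33.66). ∠QEJ = 89.2°, so EJ runs at 41.0° + (180° − 89.2°) = 131.8° from the x-axis; with |EJ| = 34.9, J = E + 34.9·(cos 131.8°, sin 131.8°) = (15.45, 59.67). The perpendicularity gives JU at right angles to EJ; with |JU| = 23.4 on the right of EJ, U = J + 23.4·(0.7455, 0.6665) = (32.90, 75.27). So U.y = 75.27.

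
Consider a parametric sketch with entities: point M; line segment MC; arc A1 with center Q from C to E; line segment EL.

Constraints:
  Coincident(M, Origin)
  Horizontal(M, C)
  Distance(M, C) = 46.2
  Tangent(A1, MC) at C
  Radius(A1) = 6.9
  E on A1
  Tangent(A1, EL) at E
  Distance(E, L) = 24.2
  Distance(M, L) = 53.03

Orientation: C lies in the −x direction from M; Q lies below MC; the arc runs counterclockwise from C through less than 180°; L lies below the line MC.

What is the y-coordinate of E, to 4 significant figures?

-9.760

M is at the origin; MC is horizontal with |MC| = 46.2 and C on the −x side, so C = (-46.20, 0.000). Since A1 is tangent to MC there, QC ⟂ MC, so Q = C + (0, -6.9) = (-46.20, -6.900). Since QE ⟂ EL (tangency), |QL| = √(6.9² + 24.2²) = 25.16 regardless of where E sits on A1. So L lies on both circle(M, 53.03) and circle(Q, 25.16); the below-MC intersection is L = (-42.45, -31.78). E is the foot of the tangent from L: E = (-52.48, -9.760).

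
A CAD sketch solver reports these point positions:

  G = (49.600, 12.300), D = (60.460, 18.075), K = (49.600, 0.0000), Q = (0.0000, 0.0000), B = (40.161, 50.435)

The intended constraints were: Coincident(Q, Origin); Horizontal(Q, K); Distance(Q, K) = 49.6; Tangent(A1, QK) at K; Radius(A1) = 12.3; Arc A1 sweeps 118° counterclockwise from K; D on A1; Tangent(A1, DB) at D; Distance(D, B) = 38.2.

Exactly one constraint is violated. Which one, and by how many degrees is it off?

Tangent(A1, DB) at D — off by 4.10°.

Q = (0.00, 0.00) ✓; Q.y = 0.00, K.y = 0.00 ✓; |QK| = 49.60 ✓; ∠(GK, KQ) = 90.00° ✓; |GK| = 12.30 ✓; bearing(G→D) − bearing(G→K) = 118.0° ✓; |GD| = 12.30 ✓; ∠(GD, DB) = 85.90° ✗; |DB| = 38.20 ✓.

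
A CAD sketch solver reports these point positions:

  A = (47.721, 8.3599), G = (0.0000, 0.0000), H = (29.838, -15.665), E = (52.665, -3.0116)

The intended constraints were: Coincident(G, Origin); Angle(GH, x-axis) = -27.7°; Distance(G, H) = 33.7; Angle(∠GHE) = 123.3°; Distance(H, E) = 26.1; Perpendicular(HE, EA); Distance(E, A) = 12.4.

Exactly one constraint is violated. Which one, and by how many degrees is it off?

Perpendicular(HE, EA) — off by 5.50°.

G = (0.00, 0.00) ✓; GH at -27.70° ✓; |GH| = 33.70 ✓; ∠GHE = 123.3° ✓; |HE| = 26.10 ✓; ∠(HE, EA) = 84.50° ✗; |EA| = 12.40 ✓.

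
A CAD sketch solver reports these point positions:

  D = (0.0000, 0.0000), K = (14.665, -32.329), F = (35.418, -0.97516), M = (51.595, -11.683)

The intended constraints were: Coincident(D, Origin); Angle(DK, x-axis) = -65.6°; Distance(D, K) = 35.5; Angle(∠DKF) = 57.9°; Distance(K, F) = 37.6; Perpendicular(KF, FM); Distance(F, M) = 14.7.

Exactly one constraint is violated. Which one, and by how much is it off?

Distance(F, M) = 14.7 — off by 4.70.

D = (0.00, 0.00) ✓; DK at -65.60° ✓; |DK| = 35.50 ✓; ∠DKF = 57.90° ✓; |KF| = 37.60 ✓; ∠(KF, FM) = 90.00° ✓; |FM| = 19.40 ✗.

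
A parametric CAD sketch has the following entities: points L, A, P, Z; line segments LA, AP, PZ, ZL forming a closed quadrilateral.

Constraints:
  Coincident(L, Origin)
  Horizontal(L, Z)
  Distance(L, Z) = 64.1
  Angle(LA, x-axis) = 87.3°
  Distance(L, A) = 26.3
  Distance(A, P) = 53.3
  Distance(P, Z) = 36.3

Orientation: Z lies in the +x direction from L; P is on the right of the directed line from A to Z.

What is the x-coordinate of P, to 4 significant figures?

32.12

Checks: |AP| = 53.30 ✓; |PZ| = 36.30 ✓.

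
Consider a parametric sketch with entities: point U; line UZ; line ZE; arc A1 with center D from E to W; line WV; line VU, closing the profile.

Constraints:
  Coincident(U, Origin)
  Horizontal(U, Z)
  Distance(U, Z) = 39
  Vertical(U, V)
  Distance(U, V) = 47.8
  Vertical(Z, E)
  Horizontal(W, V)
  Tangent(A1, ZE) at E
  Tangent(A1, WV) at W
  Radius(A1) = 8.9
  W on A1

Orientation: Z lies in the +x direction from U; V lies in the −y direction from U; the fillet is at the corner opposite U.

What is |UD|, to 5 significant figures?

49.186

U is at the origin; UZ is horizontal with |UZ| = 39.0 and Z on the +x side, so Z = (39.000, 0.0000). UV is vertical with |UV| = 47.8 and V on the −y side, so V = (0.0000, -47.800). The virtual corner opposite U is at (39.000, -47.800). The tangent condition forces DE to be normal to ZE and tangency of A1 to WV means the radius DW is perpendicular to WV, with radius 8.9, so the center D sits 8.9 in from both sides at D = (30.100, -38.900). Then |UD| = |D − U| = 49.186.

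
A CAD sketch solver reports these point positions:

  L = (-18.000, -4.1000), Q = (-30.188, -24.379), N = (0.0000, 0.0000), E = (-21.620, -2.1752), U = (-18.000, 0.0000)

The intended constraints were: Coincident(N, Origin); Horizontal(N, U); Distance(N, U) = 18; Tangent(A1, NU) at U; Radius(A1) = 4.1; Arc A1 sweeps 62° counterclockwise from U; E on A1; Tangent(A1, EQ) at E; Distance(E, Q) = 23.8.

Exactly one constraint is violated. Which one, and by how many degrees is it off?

Tangent(A1, EQ) at E — off by 6.90°.

N = (0.00, 0.00) ✓; N.y = 0.00, U.y = 0.00 ✓; |NU| = 18.00 ✓; ∠(LU, UN) = 90.00° ✓; |LU| = 4.100 ✓; bearing(L→E) − bearing(L→U) = 62.00° ✓; |LE| = 4.100 ✓; ∠(LE, EQ) = 83.10° ✗; |EQ| = 23.80 ✓.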